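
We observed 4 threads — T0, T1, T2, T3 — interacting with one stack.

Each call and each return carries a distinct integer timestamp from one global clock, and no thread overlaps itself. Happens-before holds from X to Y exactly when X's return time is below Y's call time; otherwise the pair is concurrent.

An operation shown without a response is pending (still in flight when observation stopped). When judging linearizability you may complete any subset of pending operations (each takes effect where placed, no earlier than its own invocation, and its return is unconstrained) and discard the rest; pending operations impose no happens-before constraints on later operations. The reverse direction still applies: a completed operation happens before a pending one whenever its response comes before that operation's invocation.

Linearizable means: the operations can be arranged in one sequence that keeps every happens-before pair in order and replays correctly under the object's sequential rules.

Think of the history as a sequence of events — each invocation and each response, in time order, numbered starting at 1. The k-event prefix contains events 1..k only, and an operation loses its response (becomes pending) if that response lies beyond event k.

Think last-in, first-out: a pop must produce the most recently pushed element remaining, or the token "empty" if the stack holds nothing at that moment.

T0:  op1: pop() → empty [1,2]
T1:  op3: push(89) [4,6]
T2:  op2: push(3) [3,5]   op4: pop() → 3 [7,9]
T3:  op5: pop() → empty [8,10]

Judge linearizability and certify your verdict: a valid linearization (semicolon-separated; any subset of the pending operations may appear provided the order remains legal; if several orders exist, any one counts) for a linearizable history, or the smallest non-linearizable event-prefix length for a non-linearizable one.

prefix check: 1..9 passes, 1..10 fails once op5's time-10 response joins
4 orders of the 5 completed stack ops respect real time; none is legal
e.g. op1, op2, op3, op4, op5: illegal at step 4, since op4 pop() → 3 cannot apply there
e.g. op1, op2, op3, op5, op4: illegal at step 4, since op5 pop() → empty cannot apply there

not linearizable — minimal violating prefix: 10 events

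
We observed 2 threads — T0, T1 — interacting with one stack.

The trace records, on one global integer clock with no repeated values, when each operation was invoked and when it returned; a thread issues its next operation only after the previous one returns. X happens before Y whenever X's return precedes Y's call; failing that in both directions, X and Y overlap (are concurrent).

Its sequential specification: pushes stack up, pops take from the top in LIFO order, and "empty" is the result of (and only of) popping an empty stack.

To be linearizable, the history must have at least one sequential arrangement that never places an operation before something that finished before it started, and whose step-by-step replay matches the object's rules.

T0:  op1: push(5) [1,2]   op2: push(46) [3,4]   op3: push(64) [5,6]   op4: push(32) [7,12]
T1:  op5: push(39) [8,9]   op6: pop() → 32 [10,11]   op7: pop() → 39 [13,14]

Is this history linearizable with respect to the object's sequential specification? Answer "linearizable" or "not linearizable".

linearizable

a witness: op1, op2, op3, op5, op4, op6, op7
1. op1 push(5), leaving stack <5>
2. op2 push(46), leaving stack <5,46>
3. op3 push(64), leaving stack <5,46,64>
4. op5 push(39), leaving stack <5,46,64,39>
5. op4 push(32), leaving stack <5,46,64,39,32>
6. op6 pop() → 32, leaving stack <5,46,64,39>
7. op7 pop() → 39, leaving stack <5,46,64>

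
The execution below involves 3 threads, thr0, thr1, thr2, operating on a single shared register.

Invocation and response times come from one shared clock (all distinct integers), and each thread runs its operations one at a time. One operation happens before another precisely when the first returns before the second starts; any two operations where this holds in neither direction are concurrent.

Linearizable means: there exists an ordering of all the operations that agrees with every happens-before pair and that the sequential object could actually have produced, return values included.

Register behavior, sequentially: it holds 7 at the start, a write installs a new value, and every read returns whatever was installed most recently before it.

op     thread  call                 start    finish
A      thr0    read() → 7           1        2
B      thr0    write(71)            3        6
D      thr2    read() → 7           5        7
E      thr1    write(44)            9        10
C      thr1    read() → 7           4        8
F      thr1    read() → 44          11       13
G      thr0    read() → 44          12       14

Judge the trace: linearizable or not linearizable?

linearizable

one valid linearization: A, C, D, B, E, F, G
step 1: A read() → 7 — value 7
step 2: C read() → 7 — value 7
step 3: D read() → 7 — value 7
step 4: B write(71) — value 71
step 5: E write(44) — value 44
step 6: F read() → 44 — value 44
step 7: G read() → 44 — value 44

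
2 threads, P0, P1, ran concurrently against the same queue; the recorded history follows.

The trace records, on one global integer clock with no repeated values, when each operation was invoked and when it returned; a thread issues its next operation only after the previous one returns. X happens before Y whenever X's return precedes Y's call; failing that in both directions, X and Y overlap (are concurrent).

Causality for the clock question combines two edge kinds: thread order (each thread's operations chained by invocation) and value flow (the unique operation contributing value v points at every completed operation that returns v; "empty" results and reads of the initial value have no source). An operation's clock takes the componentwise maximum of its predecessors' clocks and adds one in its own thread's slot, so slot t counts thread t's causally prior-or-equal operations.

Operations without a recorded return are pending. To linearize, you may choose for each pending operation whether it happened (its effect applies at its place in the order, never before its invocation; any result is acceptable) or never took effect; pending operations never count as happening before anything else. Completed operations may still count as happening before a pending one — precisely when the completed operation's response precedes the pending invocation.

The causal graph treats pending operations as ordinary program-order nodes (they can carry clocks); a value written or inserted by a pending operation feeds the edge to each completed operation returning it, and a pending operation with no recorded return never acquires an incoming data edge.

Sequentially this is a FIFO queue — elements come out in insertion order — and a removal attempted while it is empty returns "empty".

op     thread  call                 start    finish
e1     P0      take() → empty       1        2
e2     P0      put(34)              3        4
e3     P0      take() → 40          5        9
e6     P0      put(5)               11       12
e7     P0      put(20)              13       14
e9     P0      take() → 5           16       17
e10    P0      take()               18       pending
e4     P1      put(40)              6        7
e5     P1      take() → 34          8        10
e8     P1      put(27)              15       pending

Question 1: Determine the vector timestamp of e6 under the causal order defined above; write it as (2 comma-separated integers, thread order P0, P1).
root op e4, invoked 6: fresh clock plus P1's own tick → (0, 1)
root op e1, invoked 1: fresh clock plus P0's own tick → (1, 0)
e2, invoked 3, takes VC(e1)=(1, 0) under max, adds 1 for P0 → (2, 0)
e5, invoked 8, takes VC(e2)=(2, 0), VC(e4)=(0, 1) under max, adds 1 for P1 → (2, 2)
e3, invoked 5, takes VC(e2)=(2, 0), VC(e4)=(0, 1) under max, adds 1 for P0 → (3, 1)
e8, invoked 15, takes VC(e5)=(2, 2) under max, adds 1 for P1 → (2, 3)
e6, invoked 11, takes VC(e3)=(3, 1) under max, adds 1 for P0 → (4, 1)
e7, invoked 13, takes VC(e6)=(4, 1) under max, adds 1 for P0 → (5, 1)
e9, invoked 16, takes VC(e6)=(4, 1), VC(e7)=(5, 1) under max, adds 1 for P0 → (6, 1)
e10, invoked 18, takes VC(e9)=(6, 1) under max, adds 1 for P0 → (7, 1)
target: VC(e6) = (4, 1)

(4, 1)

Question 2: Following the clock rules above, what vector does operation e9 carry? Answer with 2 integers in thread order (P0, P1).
VC(e4, invoked at 6): no causal predecessors; +1 on P1 → (0, 1)
VC(e1, invoked at 1): no causal predecessors; +1 on P0 → (1, 0)
invoked at 3, e2 merges VC(e1)=(1, 0) and bumps P0's slot → (2, 0)
invoked at 8, e5 merges VC(e2)=(2, 0), VC(e4)=(0, 1) and bumps P1's slot → (2, 2)
invoked at 5, e3 merges VC(e2)=(2, 0), VC(e4)=(0, 1) and bumps P0's slot → (3, 1)
invoked at 15, e8 merges VC(e5)=(2, 2) and bumps P1's slot → (2, 3)
invoked at 11, e6 merges VC(e3)=(3, 1) and bumps P0's slot → (4, 1)
invoked at 13, e7 merges VC(e6)=(4, 1) and bumps P0's slot → (5, 1)
invoked at 16, e9 merges VC(e6)=(4, 1), VC(e7)=(5, 1) and bumps P0's slot → (6, 1)
invoked at 18, e10 merges VC(e9)=(6, 1) and bumps P0's slot → (7, 1)
target: VC(e9) = (6, 1)

(6, 1)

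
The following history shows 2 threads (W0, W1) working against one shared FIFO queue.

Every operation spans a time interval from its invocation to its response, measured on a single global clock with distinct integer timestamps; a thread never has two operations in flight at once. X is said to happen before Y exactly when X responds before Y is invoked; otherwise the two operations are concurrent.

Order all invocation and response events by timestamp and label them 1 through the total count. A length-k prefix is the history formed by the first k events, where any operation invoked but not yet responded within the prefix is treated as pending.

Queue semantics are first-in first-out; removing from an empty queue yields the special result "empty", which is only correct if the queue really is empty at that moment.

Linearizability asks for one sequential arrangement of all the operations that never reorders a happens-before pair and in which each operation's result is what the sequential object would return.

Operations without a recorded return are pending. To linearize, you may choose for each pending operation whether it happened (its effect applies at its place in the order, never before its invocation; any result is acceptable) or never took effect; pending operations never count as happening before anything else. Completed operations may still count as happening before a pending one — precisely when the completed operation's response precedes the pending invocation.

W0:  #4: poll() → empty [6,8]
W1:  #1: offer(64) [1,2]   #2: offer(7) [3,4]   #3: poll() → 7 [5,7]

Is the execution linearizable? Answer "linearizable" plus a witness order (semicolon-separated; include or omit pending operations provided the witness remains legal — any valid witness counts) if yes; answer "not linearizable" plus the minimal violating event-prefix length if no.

events 1..7 are fine; event 8 — the response of #4 at time 8 — makes the prefix non-linearizable
real-time-consistent orders of the 4 completed operations: 2 — all fail the FIFO queue replay
sample order #1, #2, #3, #4 stalls at step 3 — #3 poll() → 7 has no legal effect
sample order #1, #2, #4, #3 stalls at step 3 — #4 poll() → empty has no legal effect

not linearizable — minimal violating prefix: 8 events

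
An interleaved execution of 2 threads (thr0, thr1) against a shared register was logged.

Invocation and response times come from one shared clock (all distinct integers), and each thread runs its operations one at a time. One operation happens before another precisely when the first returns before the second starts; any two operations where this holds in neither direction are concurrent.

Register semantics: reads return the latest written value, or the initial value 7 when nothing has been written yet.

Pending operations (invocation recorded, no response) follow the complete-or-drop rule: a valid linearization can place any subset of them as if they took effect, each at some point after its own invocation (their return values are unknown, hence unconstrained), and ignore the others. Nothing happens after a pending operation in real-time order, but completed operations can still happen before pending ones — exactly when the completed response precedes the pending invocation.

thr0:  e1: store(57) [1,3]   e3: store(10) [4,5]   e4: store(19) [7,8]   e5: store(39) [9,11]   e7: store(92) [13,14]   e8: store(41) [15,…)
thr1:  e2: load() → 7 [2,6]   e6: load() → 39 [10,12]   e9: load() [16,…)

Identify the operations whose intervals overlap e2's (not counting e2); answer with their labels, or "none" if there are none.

e2 spans [2,6]; an op avoiding the whole window 2..6 is ordered, any other is concurrent
e1 [1,3]: concurrent
e3 [4,5]: concurrent
e4 [7,8]: after
e5 [9,11]: after
e6 [10,12]: after
e7 [13,14]: after
e8 [15,…): after
e9 [16,…): after

e1, e3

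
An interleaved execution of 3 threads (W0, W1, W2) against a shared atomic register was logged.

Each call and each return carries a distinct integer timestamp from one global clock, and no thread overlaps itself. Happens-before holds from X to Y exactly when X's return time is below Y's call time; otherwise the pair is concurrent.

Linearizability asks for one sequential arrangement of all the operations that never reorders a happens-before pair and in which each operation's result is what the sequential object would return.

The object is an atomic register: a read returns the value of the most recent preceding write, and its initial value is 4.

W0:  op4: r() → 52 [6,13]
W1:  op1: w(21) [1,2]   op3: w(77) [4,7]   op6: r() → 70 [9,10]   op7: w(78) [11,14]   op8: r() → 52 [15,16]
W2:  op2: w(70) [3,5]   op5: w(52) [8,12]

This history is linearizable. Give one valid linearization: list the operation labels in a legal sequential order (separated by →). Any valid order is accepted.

op1 → op3 → op2 → op6 → op7 → op5 → op4 → op8

after step 1 (op1 w(21)): value 21
after step 2 (op3 w(77)): value 77
after step 3 (op2 w(70)): value 70
after step 4 (op6 r() → 70): value 70
after step 5 (op7 w(78)): value 78
after step 6 (op5 w(52)): value 52
after step 7 (op4 r() → 52): value 52
after step 8 (op8 r() → 52): value 52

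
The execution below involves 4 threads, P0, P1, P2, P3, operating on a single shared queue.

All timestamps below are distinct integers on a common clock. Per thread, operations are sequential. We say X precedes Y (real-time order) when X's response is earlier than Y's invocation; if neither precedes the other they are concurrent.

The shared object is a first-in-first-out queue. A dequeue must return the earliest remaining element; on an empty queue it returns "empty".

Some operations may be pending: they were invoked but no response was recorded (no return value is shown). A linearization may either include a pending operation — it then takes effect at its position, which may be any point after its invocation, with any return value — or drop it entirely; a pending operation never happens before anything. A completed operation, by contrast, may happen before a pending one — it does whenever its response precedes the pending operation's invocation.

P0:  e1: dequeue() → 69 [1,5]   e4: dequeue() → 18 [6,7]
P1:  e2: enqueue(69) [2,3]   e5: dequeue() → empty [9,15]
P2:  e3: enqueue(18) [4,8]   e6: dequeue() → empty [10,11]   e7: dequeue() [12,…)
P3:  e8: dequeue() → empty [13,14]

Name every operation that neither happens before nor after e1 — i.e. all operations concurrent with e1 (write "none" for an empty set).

overlap test against e1 [1,5]: concurrent iff the interval meets 1..5
e2 [2,3]: concurrent
e3 [4,8]: concurrent
e4 [6,7]: after
e5 [9,15]: after
e6 [10,11]: after
e7 [12,…): after
e8 [13,14]: after

e2, e3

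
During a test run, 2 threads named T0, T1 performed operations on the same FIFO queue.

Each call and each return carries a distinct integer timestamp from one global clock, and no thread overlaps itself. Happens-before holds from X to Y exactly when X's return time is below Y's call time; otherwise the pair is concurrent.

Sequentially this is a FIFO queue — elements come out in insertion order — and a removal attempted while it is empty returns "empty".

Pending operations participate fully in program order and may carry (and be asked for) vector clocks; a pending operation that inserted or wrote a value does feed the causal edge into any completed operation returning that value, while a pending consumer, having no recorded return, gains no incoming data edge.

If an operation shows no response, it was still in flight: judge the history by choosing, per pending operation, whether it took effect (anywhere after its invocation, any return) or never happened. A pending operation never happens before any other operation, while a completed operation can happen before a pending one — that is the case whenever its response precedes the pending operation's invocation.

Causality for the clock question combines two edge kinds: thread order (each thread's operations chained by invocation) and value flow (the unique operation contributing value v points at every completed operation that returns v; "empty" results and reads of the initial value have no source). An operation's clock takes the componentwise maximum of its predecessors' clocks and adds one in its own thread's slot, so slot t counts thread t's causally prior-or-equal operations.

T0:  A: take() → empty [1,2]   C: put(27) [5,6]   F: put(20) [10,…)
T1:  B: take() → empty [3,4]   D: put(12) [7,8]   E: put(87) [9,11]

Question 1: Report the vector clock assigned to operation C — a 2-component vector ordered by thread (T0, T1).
Answer: (2, 0)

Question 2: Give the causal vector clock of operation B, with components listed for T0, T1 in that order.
Answer: (0, 1)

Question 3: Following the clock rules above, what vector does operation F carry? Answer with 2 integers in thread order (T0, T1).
Answer: (3, 0)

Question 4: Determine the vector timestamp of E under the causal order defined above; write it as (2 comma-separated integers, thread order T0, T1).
Answer: (0, 3)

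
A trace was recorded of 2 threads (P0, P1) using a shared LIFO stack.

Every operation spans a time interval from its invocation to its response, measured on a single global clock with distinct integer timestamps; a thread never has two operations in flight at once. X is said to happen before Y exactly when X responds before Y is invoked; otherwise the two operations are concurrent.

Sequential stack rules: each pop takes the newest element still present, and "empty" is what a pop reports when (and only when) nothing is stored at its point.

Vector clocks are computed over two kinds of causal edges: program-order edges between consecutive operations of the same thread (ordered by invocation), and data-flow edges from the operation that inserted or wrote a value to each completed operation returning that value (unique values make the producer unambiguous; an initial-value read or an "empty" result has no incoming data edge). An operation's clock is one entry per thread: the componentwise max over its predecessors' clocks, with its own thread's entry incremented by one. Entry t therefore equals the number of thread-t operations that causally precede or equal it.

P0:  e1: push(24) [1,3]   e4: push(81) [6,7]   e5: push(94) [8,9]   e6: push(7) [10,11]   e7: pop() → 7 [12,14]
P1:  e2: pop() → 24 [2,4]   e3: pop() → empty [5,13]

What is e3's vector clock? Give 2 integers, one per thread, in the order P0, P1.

invoked at 1, e1 has no predecessors; its own P0 bump gives (1, 0)
invoked at 2, e2 merges VC(e1)=(1, 0) and bumps P1's slot → (1, 1)
invoked at 6, e4 merges VC(e1)=(1, 0) and bumps P0's slot → (2, 0)
invoked at 5, e3 merges VC(e2)=(1, 1) and bumps P1's slot → (1, 2)
invoked at 8, e5 merges VC(e4)=(2, 0) and bumps P0's slot → (3, 0)
invoked at 10, e6 merges VC(e5)=(3, 0) and bumps P0's slot → (4, 0)
invoked at 12, e7 merges VC(e6)=(4, 0) and bumps P0's slot → (5, 0)
target: VC(e3) = (1, 2)

(1, 2)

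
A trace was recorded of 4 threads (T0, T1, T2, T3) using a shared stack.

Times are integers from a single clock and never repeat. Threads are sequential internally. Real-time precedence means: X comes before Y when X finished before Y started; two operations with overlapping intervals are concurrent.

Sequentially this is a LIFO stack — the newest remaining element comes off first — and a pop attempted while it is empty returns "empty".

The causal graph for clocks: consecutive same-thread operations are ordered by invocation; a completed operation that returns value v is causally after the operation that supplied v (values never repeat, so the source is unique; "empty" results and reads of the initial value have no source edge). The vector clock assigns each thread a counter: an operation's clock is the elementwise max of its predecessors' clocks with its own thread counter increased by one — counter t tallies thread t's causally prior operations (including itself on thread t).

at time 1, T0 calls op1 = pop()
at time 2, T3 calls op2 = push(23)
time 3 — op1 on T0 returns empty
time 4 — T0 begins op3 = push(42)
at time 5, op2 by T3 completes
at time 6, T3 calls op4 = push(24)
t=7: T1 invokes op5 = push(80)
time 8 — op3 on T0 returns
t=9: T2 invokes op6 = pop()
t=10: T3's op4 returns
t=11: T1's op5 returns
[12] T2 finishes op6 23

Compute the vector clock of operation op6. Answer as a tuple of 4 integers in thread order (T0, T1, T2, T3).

op2 (invocation 2): nothing precedes it; T3's component alone gives (0, 0, 0, 1)
op5 (invocation 7): nothing precedes it; T1's component alone gives (0, 1, 0, 0)
op1 (invocation 1): nothing precedes it; T0's component alone gives (1, 0, 0, 0)
VC(op4, invoked at 6): max of VC(op2)=(0, 0, 0, 1), then +1 on thread T3 → (0, 0, 0, 2)
VC(op6, invoked at 9): max of VC(op2)=(0, 0, 0, 1), then +1 on thread T2 → (0, 0, 1, 1)
VC(op3, invoked at 4): max of VC(op1)=(1, 0, 0, 0), then +1 on thread T0 → (2, 0, 0, 0)
target: VC(op6) = (0, 0, 1, 1)

(0, 0, 1, 1)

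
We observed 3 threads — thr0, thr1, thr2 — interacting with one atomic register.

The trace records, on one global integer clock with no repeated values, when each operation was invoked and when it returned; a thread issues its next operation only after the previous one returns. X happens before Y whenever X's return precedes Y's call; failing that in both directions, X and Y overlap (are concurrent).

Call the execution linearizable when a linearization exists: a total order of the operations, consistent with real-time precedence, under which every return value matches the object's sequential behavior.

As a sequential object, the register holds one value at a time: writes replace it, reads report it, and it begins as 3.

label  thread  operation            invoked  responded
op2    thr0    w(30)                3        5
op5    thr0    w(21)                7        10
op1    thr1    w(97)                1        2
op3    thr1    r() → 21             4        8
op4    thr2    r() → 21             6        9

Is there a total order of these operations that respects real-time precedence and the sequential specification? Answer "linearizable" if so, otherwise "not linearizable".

linearizable

one valid linearization: op1, op2, op5, op3, op4
after step 1 (op1 w(97)): value 97
after step 2 (op2 w(30)): value 30
after step 3 (op5 w(21)): value 21
after step 4 (op3 r() → 21): value 21
after step 5 (op4 r() → 21): value 21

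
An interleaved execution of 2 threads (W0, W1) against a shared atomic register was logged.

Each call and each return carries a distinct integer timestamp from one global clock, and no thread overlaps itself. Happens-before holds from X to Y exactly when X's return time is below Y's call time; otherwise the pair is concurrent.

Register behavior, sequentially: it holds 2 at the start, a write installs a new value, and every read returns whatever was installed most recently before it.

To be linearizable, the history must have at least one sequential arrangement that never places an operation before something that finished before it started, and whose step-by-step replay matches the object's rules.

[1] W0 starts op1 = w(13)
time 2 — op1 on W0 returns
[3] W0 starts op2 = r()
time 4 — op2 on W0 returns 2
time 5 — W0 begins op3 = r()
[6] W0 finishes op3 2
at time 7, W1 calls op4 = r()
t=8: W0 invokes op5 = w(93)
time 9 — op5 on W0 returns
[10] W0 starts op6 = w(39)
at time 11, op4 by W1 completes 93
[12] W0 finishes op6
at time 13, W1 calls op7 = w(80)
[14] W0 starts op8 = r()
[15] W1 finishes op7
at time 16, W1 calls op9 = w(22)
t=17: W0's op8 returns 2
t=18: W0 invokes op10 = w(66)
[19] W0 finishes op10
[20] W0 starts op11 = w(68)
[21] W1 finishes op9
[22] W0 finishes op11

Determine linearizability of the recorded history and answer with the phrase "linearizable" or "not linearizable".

not linearizable

the violation lands at event 4, op2's response at time 4: events 1..3 linearize, events 1..4 do not
the sole real-time-consistent order of 2 completed operations fails the atomic register replay
take op1, op2: step 2 already fails, because op2 r() → 2 cannot occur there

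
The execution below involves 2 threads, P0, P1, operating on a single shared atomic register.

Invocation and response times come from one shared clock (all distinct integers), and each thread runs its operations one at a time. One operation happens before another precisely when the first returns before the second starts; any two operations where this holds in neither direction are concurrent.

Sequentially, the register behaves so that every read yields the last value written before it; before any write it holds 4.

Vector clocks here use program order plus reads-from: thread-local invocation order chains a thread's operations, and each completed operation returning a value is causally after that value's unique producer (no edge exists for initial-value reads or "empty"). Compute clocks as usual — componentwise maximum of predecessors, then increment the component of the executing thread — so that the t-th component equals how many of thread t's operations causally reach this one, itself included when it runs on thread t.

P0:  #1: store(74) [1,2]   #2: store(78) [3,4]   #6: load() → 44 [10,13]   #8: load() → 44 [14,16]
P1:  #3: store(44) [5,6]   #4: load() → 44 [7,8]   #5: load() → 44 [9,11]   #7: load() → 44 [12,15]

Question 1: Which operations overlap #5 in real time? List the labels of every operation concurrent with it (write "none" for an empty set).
overlap test against #5 [9,11]: concurrent iff the interval meets 9..11
#1 [1,2]: before
#2 [3,4]: before
#3 [5,6]: before
#4 [7,8]: before
#6 [10,13]: concurrent
#7 [12,15]: after
#8 [14,16]: after

#6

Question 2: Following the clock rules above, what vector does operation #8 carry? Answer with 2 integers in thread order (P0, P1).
no predecessors for #3 (invoked 5): P1 increments from zero → (0, 1)
no predecessors for #1 (invoked 1): P0 increments from zero → (1, 0)
merge at #4 (invoked 7): VC(#3)=(0, 1), own-thread bump on P1 → (0, 2)
merge at #2 (invoked 3): VC(#1)=(1, 0), own-thread bump on P0 → (2, 0)
merge at #5 (invoked 9): VC(#3)=(0, 1), VC(#4)=(0, 2), own-thread bump on P1 → (0, 3)
merge at #7 (invoked 12): VC(#3)=(0, 1), VC(#5)=(0, 3), own-thread bump on P1 → (0, 4)
merge at #6 (invoked 10): VC(#2)=(2, 0), VC(#3)=(0, 1), own-thread bump on P0 → (3, 1)
merge at #8 (invoked 14): VC(#3)=(0, 1), VC(#6)=(3, 1), own-thread bump on P0 → (4, 1)
target: VC(#8) = (4, 1)

(4, 1)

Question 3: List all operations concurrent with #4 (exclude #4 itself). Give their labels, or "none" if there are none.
#4 runs from 7 to 8; window-overlapping ops are concurrent
#1 [1,2]: before
#2 [3,4]: before
#3 [5,6]: before
#5 [9,11]: after
#6 [10,13]: after
#7 [12,15]: after
#8 [14,16]: after

none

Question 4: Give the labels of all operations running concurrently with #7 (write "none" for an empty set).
concurrent with #7 ([12,15]): every op whose interval crosses 12..15
#1 [1,2]: before
#2 [3,4]: before
#3 [5,6]: before
#4 [7,8]: before
#5 [9,11]: before
#6 [10,13]: concurrent
#8 [14,16]: concurrent

#6, #8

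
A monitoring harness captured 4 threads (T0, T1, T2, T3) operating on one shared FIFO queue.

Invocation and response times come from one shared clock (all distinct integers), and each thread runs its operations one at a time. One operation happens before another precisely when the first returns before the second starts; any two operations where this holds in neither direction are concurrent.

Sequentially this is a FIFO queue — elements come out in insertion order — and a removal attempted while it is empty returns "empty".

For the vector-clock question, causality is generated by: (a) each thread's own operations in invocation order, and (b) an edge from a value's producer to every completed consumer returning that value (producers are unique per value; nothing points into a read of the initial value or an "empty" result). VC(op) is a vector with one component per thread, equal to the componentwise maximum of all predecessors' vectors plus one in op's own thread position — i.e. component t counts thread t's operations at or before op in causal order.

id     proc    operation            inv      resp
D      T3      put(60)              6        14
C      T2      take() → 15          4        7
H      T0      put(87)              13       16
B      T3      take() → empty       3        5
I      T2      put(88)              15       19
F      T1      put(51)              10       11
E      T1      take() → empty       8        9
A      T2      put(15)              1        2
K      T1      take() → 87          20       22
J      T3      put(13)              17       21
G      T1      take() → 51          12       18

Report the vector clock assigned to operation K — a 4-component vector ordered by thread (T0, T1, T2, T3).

B (invocation 3): nothing precedes it; T3's component alone gives (0, 0, 0, 1)
A (invocation 1): nothing precedes it; T2's component alone gives (0, 0, 1, 0)
E (invocation 8): nothing precedes it; T1's component alone gives (0, 1, 0, 0)
H (invocation 13): nothing precedes it; T0's component alone gives (1, 0, 0, 0)
invoked at 6, D merges VC(B)=(0, 0, 0, 1) and bumps T3's slot → (0, 0, 0, 2)
invoked at 4, C merges VC(A)=(0, 0, 1, 0) and bumps T2's slot → (0, 0, 2, 0)
invoked at 10, F merges VC(E)=(0, 1, 0, 0) and bumps T1's slot → (0, 2, 0, 0)
invoked at 17, J merges VC(D)=(0, 0, 0, 2) and bumps T3's slot → (0, 0, 0, 3)
invoked at 15, I merges VC(C)=(0, 0, 2, 0) and bumps T2's slot → (0, 0, 3, 0)
invoked at 12, G merges VC(F)=(0, 2, 0, 0) and bumps T1's slot → (0, 3, 0, 0)
invoked at 20, K merges VC(G)=(0, 3, 0, 0), VC(H)=(1, 0, 0, 0) and bumps T1's slot → (1, 4, 0, 0)
target: VC(K) = (1, 4, 0, 0)

(1, 4, 0, 0)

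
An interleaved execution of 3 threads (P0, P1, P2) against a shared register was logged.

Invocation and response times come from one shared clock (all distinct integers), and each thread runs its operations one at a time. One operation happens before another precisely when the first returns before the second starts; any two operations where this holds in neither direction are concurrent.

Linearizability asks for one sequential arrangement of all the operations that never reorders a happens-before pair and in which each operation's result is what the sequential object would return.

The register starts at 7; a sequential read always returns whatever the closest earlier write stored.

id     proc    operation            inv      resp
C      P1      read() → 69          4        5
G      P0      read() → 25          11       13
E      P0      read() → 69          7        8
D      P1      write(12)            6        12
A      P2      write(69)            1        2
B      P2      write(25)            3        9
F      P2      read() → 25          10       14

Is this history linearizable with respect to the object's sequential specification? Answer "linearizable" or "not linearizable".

a witness: A, C, E, B, F, G, D
1. A write(69), leaving value 69
2. C read() → 69, leaving value 69
3. E read() → 69, leaving value 69
4. B write(25), leaving value 25
5. F read() → 25, leaving value 25
6. G read() → 25, leaving value 25
7. D write(12), leaving value 12

linearizable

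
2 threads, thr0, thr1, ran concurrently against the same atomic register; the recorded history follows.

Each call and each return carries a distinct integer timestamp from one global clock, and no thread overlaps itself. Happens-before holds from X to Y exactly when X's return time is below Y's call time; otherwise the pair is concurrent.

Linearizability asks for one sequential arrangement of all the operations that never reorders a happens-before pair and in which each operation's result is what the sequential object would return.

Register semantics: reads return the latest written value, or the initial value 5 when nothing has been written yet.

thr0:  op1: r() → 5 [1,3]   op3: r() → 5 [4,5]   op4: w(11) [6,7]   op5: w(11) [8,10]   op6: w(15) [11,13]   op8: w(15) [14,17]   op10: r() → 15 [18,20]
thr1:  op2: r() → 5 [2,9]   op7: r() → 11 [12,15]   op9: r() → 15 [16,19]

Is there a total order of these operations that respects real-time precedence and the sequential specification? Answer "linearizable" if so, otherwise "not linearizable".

linearizable

one valid linearization: op1, op2, op3, op4, op5, op7, op6, op8, op9, op10
1. op1 r() → 5, leaving value 5
2. op2 r() → 5, leaving value 5
3. op3 r() → 5, leaving value 5
4. op4 w(11), leaving value 11
5. op5 w(11), leaving value 11
6. op7 r() → 11, leaving value 11
7. op6 w(15), leaving value 15
8. op8 w(15), leaving value 15
9. op9 r() → 15, leaving value 15
10. op10 r() → 15, leaving value 15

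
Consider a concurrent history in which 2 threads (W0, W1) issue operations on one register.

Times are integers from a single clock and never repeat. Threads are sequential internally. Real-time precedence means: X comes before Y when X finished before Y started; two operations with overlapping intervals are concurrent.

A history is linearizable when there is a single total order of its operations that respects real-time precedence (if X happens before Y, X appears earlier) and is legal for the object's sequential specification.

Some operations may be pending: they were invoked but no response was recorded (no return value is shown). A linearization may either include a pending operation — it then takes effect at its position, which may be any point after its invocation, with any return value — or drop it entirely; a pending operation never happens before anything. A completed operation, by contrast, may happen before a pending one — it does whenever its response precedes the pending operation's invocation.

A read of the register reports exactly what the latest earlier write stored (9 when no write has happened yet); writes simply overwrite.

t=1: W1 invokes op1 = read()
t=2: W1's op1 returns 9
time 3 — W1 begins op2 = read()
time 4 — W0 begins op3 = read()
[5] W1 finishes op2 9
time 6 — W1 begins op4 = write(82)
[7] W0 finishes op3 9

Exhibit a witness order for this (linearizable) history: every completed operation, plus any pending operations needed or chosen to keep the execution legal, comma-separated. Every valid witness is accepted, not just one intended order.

1. op1 read() → 9, leaving value 9
2. op2 read() → 9, leaving value 9
3. op3 read() → 9, leaving value 9

op1, op2, op3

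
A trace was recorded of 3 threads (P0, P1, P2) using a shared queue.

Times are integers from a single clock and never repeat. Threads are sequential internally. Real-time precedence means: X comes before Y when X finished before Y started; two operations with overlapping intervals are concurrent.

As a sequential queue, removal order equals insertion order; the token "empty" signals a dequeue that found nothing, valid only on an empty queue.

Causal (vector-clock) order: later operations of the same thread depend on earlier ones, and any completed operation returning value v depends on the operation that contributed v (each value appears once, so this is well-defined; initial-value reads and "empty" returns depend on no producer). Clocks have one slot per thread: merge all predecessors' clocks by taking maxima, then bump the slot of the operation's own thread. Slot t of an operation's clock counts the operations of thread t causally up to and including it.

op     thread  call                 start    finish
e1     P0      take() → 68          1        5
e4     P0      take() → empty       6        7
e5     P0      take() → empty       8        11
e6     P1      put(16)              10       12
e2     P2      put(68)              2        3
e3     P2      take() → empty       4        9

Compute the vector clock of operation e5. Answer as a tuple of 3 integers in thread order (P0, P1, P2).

e2, invoked 2, has no incoming edges; only P2's bump applies → (0, 0, 1)
e6, invoked 10, has no incoming edges; only P1's bump applies → (0, 1, 0)
e3 (invocation 4): componentwise max over VC(e2)=(0, 0, 1), +1 at P2, giving (0, 0, 2)
e1 (invocation 1): componentwise max over VC(e2)=(0, 0, 1), +1 at P0, giving (1, 0, 1)
e4 (invocation 6): componentwise max over VC(e1)=(1, 0, 1), +1 at P0, giving (2, 0, 1)
e5 (invocation 8): componentwise max over VC(e4)=(2, 0, 1), +1 at P0, giving (3, 0, 1)
target: VC(e5) = (3, 0, 1)

(3, 0, 1)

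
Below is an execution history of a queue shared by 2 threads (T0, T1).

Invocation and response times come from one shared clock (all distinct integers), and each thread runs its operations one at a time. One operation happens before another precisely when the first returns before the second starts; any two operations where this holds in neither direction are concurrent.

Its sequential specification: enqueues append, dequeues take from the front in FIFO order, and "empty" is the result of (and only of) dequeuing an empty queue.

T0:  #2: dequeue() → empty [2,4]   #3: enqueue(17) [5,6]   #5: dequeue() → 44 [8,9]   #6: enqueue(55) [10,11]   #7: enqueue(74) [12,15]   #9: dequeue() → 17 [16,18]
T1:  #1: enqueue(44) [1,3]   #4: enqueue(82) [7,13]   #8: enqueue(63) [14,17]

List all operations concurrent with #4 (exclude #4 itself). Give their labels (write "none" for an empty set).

#5, #6, #7

concurrent with #4 ([7,13]): every op whose interval crosses 7..13
#1 [1,3]: before
#2 [2,4]: before
#3 [5,6]: before
#5 [8,9]: concurrent
#6 [10,11]: concurrent
#7 [12,15]: concurrent
#8 [14,17]: after
#9 [16,18]: after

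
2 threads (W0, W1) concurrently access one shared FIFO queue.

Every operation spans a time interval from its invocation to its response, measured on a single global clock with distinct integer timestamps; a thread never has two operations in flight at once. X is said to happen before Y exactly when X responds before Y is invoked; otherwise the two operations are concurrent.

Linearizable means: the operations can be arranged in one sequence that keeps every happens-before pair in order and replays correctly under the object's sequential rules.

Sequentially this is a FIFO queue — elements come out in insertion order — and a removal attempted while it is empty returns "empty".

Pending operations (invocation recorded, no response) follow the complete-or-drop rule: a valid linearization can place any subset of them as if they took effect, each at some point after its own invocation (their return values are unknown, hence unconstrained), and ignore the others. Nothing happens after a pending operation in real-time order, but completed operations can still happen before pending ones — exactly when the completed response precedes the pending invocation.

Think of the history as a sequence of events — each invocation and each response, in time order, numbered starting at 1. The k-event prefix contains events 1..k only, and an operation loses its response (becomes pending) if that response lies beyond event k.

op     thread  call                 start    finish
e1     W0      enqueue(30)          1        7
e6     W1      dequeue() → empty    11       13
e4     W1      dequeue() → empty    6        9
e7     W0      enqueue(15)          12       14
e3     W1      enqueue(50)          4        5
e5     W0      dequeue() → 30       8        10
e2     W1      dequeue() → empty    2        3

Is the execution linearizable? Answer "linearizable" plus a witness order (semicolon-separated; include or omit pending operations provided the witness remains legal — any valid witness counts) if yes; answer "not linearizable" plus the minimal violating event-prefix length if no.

cut after 8 events: linearizable; cut after 9 events (e4 responds, time 9): not linearizable
real-time-consistent orders of the 4 completed operations: 4 — all fail the FIFO queue replay
every completion of the 1 pending operation (e5) was checked; none linearizes
e.g. e1, e2, e3, e4 (pending dropped): illegal at step 2, since e2 dequeue() → empty cannot apply there
e.g. e2, e1, e3, e4 (pending dropped): illegal at step 4, since e4 dequeue() → empty cannot apply there

not linearizable — minimal violating prefix: 9 events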